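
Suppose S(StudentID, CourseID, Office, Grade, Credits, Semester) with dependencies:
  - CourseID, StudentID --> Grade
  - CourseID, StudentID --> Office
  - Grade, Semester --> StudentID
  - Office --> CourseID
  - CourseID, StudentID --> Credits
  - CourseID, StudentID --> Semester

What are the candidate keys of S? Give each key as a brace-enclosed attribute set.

{CourseID, Grade, Semester}, {CourseID, StudentID}, {Grade, Office, Semester}, {Office, StudentID}

{CourseID, StudentID}⁺ = {CourseID, Credits, Grade, Office, Semester, StudentID} — all of the relation — so {CourseID, StudentID} is a candidate key.
{Office, StudentID}⁺ = {CourseID, Credits, Grade, Office, Semester, StudentID} — all of the relation — so {Office, StudentID} is a candidate key.
{CourseID, Grade, Semester}⁺ = {CourseID, Credits, Grade, Office, Semester, StudentID} — all of the relation — so {CourseID, Grade, Semester} is a candidate key.
{Grade, Office, Semester}⁺ = {CourseID, Credits, Grade, Office, Semester, StudentID} — all of the relation — so {Grade, Office, Semester} is a candidate key.
Any other superkey properly contains one of these, so there are no further candidate keys.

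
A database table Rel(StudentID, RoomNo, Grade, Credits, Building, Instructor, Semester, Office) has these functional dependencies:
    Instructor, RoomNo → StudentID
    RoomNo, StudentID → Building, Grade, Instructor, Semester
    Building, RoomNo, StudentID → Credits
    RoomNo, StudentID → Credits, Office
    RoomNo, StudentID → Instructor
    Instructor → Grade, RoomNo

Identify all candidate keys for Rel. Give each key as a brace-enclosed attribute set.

{Instructor}, {RoomNo, StudentID}

{Instructor} is a candidate key since {Instructor}⁺ = {Building, Credits, Grade, Instructor, Office, RoomNo, Semester, StudentID} covers every attribute.
{RoomNo, StudentID} is a candidate key since {RoomNo, StudentID}⁺ = {Building, Credits, Grade, Instructor, Office, RoomNo, Semester, StudentID} covers every attribute.
These are minimal and exhaustive — every other superkey contains one of them.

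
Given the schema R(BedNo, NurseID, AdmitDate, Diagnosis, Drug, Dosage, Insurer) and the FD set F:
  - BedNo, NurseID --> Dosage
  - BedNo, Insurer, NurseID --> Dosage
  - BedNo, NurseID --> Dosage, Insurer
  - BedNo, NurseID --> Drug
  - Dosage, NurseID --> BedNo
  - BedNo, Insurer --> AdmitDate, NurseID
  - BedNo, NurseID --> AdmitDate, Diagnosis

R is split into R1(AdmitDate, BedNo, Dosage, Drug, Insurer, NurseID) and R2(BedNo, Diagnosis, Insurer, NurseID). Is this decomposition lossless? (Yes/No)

The shared attributes are {BedNo, Insurer, NurseID} and {BedNo, Insurer, NurseID}⁺ = {AdmitDate, BedNo, Diagnosis, Dosage, Drug, Insurer, NurseID}.
This includes all of R1, so the common attributes are a superkey of R1 — the join is lossless.

Yes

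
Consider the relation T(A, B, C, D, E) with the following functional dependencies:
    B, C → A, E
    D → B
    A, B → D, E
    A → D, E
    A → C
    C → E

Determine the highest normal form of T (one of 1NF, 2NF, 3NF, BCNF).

Candidate keys: {A}, {B, C}, {C, D}. Prime attributes: {A, B, C, D}.
D → B breaks BCNF: {D}⁺ = {B, D}, so {D} is not a superkey.
C → E has non-prime {E} on the right and a non-superkey on the left, so 3NF fails.
{C} is a proper subset of the key {B, C}, and {C}⁺ contains the non-prime attribute {E} — a partial dependency, so 2NF is violated.

1NF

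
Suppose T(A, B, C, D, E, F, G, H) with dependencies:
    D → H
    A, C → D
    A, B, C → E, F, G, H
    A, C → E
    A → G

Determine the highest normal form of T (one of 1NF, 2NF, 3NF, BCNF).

1NF

Candidate key: {A, B, C}. Prime attributes: {A, B, C}.
D → H breaks BCNF: {D}⁺ = {D, H}, so {D} is not a superkey.
Because {H} is non-prime and the left side of D → H is not a superkey, the relation is not in 3NF.
The proper key subset {A} of {A, B, C} determines non-prime {G}, so the relation is not even in 2NF.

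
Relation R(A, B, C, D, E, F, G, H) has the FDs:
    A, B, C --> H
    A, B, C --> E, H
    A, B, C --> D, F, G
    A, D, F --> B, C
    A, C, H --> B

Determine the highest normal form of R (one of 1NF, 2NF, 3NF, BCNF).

Candidate keys: {A, B, C}, {A, C, H}, {A, D, F}. Prime attributes: {A, B, C, D, F, H}.
Every FD has a superkey on the left, so the relation is in BCNF.

BCNF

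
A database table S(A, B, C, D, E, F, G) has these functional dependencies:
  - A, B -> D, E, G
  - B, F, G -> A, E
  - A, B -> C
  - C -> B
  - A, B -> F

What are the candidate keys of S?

{A, B}⁺ = {A, B, C, D, E, F, G}, which is every attribute, so {A, B} is a candidate key.
{A, C}⁺ = {A, B, C, D, E, F, G}, which is every attribute, so {A, C} is a candidate key.
{B, F, G}⁺ = {A, B, C, D, E, F, G}, which is every attribute, so {B, F, G} is a candidate key.
{C, F, G}⁺ = {A, B, C, D, E, F, G}, which is every attribute, so {C, F, G} is a candidate key.
These are minimal and exhaustive — every other superkey contains one of them.

{A, B}, {A, C}, {B, F, G}, {C, F, G}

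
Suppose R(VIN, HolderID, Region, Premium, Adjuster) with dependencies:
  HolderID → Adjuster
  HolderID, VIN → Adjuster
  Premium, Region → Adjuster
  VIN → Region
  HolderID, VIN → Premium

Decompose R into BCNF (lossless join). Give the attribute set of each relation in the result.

{Adjuster, HolderID}; {HolderID, Premium, VIN}; {Region, VIN}

Candidate key of the original relation: {HolderID, VIN}.
{Adjuster, HolderID, Premium, Region, VIN}: {HolderID} determines {Adjuster, HolderID} here but is not a superkey — split on HolderID → Adjuster, giving {Adjuster, HolderID} and {HolderID, Premium, Region, VIN}.
{Adjuster, HolderID} has no BCNF violation.
{HolderID, Premium, Region, VIN}: {VIN} determines {Region, VIN} here but is not a superkey — split on VIN → Region, giving {Region, VIN} and {HolderID, Premium, VIN}.
{Region, VIN} has no BCNF violation.
{HolderID, Premium, VIN} has no BCNF violation.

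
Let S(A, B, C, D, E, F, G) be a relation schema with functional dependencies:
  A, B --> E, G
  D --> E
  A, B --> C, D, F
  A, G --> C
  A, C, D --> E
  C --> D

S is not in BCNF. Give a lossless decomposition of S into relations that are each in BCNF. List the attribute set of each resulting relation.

{A, B, F, G}; {A, C, G}; {C, D}; {D, E}

Candidate key of the original relation: {A, B}.
Within {A, B, C, D, E, F, G}: {D}⁺ ∩ {A, B, C, D, E, F, G} = {D, E}, not the whole set, so D --> E violates BCNF; decompose into {D, E} and {A, B, C, D, F, G}.
{D, E} is in BCNF.
Within {A, B, C, D, F, G}: {A, G}⁺ ∩ {A, B, C, D, F, G} = {A, C, D, G}, not the whole set, so A, G --> C, D violates BCNF; decompose into {A, C, D, G} and {A, B, F, G}.
Within {A, C, D, G}: {C}⁺ ∩ {A, C, D, G} = {C, D}, not the whole set, so C --> D violates BCNF; decompose into {C, D} and {A, C, G}.
{C, D} is in BCNF.
{A, C, G} is in BCNF.
{A, B, F, G} is in BCNF.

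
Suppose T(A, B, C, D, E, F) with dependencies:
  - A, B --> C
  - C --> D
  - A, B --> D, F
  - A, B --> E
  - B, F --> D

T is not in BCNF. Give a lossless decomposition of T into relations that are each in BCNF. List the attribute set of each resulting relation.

Candidate key of the original relation: {A, B}.
Within {A, B, C, D, E, F}: {C}⁺ ∩ {A, B, C, D, E, F} = {C, D}, not the whole set, so C --> D violates BCNF; decompose into {C, D} and {A, B, C, E, F}.
{C, D} is in BCNF.
{A, B, C, E, F} is in BCNF.

{A, B, C, E, F}; {C, D}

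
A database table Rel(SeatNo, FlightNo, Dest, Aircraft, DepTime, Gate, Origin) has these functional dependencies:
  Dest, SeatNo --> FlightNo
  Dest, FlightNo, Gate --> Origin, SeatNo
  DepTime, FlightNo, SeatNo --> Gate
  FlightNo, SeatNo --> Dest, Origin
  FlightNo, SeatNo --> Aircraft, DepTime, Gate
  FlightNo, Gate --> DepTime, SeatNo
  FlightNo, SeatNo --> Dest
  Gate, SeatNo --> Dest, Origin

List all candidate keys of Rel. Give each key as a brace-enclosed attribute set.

{Dest, SeatNo}, {FlightNo, Gate}, {FlightNo, SeatNo}, {Gate, SeatNo}

{Dest, SeatNo}⁺ = {Aircraft, DepTime, Dest, FlightNo, Gate, Origin, SeatNo}, which is every attribute, so {Dest, SeatNo} is a candidate key.
{FlightNo, Gate}⁺ = {Aircraft, DepTime, Dest, FlightNo, Gate, Origin, SeatNo}, which is every attribute, so {FlightNo, Gate} is a candidate key.
{FlightNo, SeatNo}⁺ = {Aircraft, DepTime, Dest, FlightNo, Gate, Origin, SeatNo}, which is every attribute, so {FlightNo, SeatNo} is a candidate key.
{Gate, SeatNo}⁺ = {Aircraft, DepTime, Dest, FlightNo, Gate, Origin, SeatNo}, which is every attribute, so {Gate, SeatNo} is a candidate key.
Any other superkey properly contains one of these, so there are no further candidate keys.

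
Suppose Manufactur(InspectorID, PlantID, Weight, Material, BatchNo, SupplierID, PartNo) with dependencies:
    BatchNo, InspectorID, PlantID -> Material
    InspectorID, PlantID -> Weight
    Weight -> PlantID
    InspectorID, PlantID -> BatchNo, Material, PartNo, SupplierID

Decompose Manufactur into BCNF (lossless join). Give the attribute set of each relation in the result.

Candidate keys of the original relation: {InspectorID, PlantID}, {InspectorID, Weight}.
{BatchNo, InspectorID, Material, PartNo, PlantID, SupplierID, Weight}: {Weight} determines {PlantID, Weight} here but is not a superkey — split on Weight -> PlantID, giving {PlantID, Weight} and {BatchNo, InspectorID, Material, PartNo, SupplierID, Weight}.
{PlantID, Weight}: every determinant is a superkey — BCNF.
{BatchNo, InspectorID, Material, PartNo, SupplierID, Weight}: every determinant is a superkey — BCNF.

{BatchNo, InspectorID, Material, PartNo, SupplierID, Weight}; {PlantID, Weight}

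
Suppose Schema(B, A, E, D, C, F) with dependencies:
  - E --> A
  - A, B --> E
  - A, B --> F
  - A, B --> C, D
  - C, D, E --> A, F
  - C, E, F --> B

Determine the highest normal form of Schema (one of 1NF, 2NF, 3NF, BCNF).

Candidate keys: {A, B}, {B, E}, {C, D, E}, {C, E, F}. Prime attributes: {A, B, C, D, E, F}.
For E --> A we have {E}⁺ = {A, E}; {E} is not a superkey, so BCNF fails.
Since {A} ⊆ prime attributes and every other non-superkey FD also has a prime right side, the schema is in 3NF.

3NF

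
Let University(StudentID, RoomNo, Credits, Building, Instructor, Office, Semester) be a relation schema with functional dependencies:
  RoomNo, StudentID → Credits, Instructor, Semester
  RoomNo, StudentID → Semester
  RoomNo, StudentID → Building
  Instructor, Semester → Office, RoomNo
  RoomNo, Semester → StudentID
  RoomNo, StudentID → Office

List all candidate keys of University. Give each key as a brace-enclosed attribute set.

{Instructor, Semester}⁺ = {Building, Credits, Instructor, Office, RoomNo, Semester, StudentID} — all of the relation — so {Instructor, Semester} is a candidate key.
{RoomNo, Semester}⁺ = {Building, Credits, Instructor, Office, RoomNo, Semester, StudentID} — all of the relation — so {RoomNo, Semester} is a candidate key.
{RoomNo, StudentID}⁺ = {Building, Credits, Instructor, Office, RoomNo, Semester, StudentID} — all of the relation — so {RoomNo, StudentID} is a candidate key.
Any other superkey properly contains one of these, so there are no further candidate keys.

{Instructor, Semester}, {RoomNo, Semester}, {RoomNo, StudentID}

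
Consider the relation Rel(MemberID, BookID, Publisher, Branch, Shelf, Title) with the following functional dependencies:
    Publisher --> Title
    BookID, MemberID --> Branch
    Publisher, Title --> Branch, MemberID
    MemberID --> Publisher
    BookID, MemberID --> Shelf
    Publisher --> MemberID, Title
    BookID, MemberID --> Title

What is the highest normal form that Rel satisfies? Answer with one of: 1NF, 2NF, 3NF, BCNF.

Candidate keys: {BookID, MemberID}, {BookID, Publisher}. Prime attributes: {BookID, MemberID, Publisher}.
For Publisher --> Title we have {Publisher}⁺ = {Branch, MemberID, Publisher, Title}; {Publisher} is not a superkey, so BCNF fails.
Publisher --> Title has non-prime {Title} on the right and a non-superkey on the left, so 3NF fails.
The proper key subset {MemberID} of {BookID, MemberID} determines non-prime {Branch, Title}, so the relation is not even in 2NF.

1NF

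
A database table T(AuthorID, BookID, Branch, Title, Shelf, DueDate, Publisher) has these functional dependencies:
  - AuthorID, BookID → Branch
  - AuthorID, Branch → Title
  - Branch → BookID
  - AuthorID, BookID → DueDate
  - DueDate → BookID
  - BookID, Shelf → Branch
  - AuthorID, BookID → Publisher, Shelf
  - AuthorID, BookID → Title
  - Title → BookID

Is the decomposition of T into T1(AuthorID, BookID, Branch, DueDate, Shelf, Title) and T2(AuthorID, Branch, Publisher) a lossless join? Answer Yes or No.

Common attributes: {AuthorID, Branch}; their closure is {AuthorID, BookID, Branch, DueDate, Publisher, Shelf, Title}.
This includes all of T1, so the common attributes are a superkey of T1 — the join is lossless.

Yes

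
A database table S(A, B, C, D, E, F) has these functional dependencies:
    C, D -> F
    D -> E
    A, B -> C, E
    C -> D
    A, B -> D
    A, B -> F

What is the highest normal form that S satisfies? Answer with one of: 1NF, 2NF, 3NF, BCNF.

Candidate key: {A, B}. Prime attributes: {A, B}.
C, D -> F breaks BCNF: {C, D}⁺ = {C, D, E, F}, so {C, D} is not a superkey.
Because {F} is non-prime and the left side of C, D -> F is not a superkey, the relation is not in 3NF.
No proper subset of a key has a non-prime attribute in its closure, so there is no partial dependency; 2NF holds.

2NF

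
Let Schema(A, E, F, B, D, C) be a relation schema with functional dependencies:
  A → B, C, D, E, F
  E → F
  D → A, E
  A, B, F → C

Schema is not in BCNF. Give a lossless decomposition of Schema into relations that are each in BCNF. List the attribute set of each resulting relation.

{A, B, C, D, E}; {E, F}

Candidate keys of the original relation: {A}, {D}.
Within {A, B, C, D, E, F}: {E}⁺ ∩ {A, B, C, D, E, F} = {E, F}, not the whole set, so E → F violates BCNF; decompose into {E, F} and {A, B, C, D, E}.
{E, F} has no BCNF violation.
{A, B, C, D, E} has no BCNF violation.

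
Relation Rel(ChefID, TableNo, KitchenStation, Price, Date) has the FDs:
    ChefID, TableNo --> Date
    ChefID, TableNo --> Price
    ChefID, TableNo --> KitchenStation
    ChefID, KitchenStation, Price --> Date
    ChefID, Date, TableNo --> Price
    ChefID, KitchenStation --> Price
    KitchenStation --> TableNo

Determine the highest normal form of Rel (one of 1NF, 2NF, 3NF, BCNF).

Candidate keys: {ChefID, KitchenStation}, {ChefID, TableNo}. Prime attributes: {ChefID, KitchenStation, TableNo}.
For KitchenStation --> TableNo we have {KitchenStation}⁺ = {KitchenStation, TableNo}; {KitchenStation} is not a superkey, so BCNF fails.
Since {TableNo} ⊆ prime attributes and every other non-superkey FD also has a prime right side, the schema is in 3NF.

3NF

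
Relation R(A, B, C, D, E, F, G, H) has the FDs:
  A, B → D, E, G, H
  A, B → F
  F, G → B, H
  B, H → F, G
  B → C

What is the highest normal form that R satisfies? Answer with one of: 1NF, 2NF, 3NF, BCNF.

1NF

Candidate keys: {A, B}, {A, F, G}. Prime attributes: {A, B, F, G}.
F, G → B, H: {F, G}⁺ = {B, C, F, G, H}, which is not all of the attributes, so the left side is not a superkey — BCNF is violated.
Because {H} is non-prime and the left side of F, G → B, H is not a superkey, the relation is not in 3NF.
Since {B} ⊂ {A, B} and {B}⁺ ⊇ {C} with {C} non-prime, there is a partial dependency; 2NF fails.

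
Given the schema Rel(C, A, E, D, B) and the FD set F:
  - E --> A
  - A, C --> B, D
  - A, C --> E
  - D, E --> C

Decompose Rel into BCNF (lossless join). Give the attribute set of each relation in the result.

Candidate keys of the original relation: {A, C}, {C, E}, {D, E}.
In {A, B, C, D, E}, {E} is not a superkey ({E}⁺ restricted to this set is {A, E}), so split on E --> A into {A, E} and {B, C, D, E}.
{A, E} has no BCNF violation.
{B, C, D, E} has no BCNF violation.

{A, E}; {B, C, D, E}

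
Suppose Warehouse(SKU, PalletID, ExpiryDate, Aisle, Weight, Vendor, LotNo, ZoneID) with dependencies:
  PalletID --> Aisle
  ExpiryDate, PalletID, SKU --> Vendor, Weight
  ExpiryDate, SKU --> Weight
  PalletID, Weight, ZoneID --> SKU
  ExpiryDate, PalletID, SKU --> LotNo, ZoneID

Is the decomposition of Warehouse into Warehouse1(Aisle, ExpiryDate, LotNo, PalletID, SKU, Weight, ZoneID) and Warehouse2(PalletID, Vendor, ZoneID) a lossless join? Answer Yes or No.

No

Common attributes: {PalletID, ZoneID}; their closure is {Aisle, PalletID, ZoneID}.
Warehouse1 ⊄ {Aisle, PalletID, ZoneID} and Warehouse2 ⊄ {Aisle, PalletID, ZoneID}, so the split is lossy.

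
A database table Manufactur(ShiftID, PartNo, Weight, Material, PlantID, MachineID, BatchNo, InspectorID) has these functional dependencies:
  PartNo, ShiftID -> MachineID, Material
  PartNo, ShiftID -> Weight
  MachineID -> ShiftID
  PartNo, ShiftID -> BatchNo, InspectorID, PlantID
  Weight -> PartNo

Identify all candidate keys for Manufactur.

{MachineID, PartNo}, {MachineID, Weight}, {PartNo, ShiftID}, {ShiftID, Weight}

{MachineID, PartNo}⁺ = {BatchNo, InspectorID, MachineID, Material, PartNo, PlantID, ShiftID, Weight}, which is every attribute, so {MachineID, PartNo} is a candidate key.
{MachineID, Weight}⁺ = {BatchNo, InspectorID, MachineID, Material, PartNo, PlantID, ShiftID, Weight}, which is every attribute, so {MachineID, Weight} is a candidate key.
{PartNo, ShiftID}⁺ = {BatchNo, InspectorID, MachineID, Material, PartNo, PlantID, ShiftID, Weight}, which is every attribute, so {PartNo, ShiftID} is a candidate key.
{ShiftID, Weight}⁺ = {BatchNo, InspectorID, MachineID, Material, PartNo, PlantID, ShiftID, Weight}, which is every attribute, so {ShiftID, Weight} is a candidate key.
No proper subset of any of these is a key, and no other minimal superkey exists.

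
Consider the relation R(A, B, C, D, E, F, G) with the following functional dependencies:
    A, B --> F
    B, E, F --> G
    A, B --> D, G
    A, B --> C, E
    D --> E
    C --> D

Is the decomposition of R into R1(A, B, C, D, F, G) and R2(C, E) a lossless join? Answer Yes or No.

Common attributes: {C}; their closure is {C, D, E}.
Since R2 ⊆ {C, D, E}, the intersection is a superkey of R2; the decomposition is lossless.

Yes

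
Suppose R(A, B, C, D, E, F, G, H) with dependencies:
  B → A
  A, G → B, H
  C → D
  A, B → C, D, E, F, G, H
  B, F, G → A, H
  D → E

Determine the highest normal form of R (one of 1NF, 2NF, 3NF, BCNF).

2NF

Candidate keys: {A, G}, {B}. Prime attributes: {A, B, G}.
For C → D we have {C}⁺ = {C, D, E}; {C} is not a superkey, so BCNF fails.
C → D has non-prime {D} on the right and a non-superkey on the left, so 3NF fails.
No non-prime attribute depends on a proper subset of any candidate key, so 2NF holds.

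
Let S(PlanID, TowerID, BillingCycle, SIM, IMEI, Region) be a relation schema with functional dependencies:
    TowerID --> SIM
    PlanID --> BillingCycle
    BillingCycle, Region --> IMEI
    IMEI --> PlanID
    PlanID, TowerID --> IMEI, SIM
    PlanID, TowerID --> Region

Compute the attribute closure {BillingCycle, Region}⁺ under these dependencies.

Start with {BillingCycle, Region}.
BillingCycle, Region --> IMEI applies; add {IMEI} → now {BillingCycle, IMEI, Region}.
IMEI --> PlanID applies; add {PlanID} → now {BillingCycle, IMEI, PlanID, Region}.
No further FD applies.

{BillingCycle, IMEI, PlanID, Region}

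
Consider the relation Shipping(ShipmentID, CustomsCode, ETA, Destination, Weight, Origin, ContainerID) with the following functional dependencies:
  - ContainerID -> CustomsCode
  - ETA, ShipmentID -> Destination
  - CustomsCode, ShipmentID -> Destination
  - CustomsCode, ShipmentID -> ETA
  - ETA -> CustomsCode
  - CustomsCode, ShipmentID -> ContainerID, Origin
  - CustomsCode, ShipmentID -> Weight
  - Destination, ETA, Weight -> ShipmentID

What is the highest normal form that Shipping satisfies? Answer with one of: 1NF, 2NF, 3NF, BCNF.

Candidate keys: {ContainerID, ShipmentID}, {CustomsCode, ShipmentID}, {Destination, ETA, Weight}, {ETA, ShipmentID}. Prime attributes: {ContainerID, CustomsCode, Destination, ETA, ShipmentID, Weight}.
ContainerID -> CustomsCode: {ContainerID}⁺ = {ContainerID, CustomsCode}, which is not all of the attributes, so the left side is not a superkey — BCNF is violated.
Its right-hand attributes {CustomsCode} are all prime, as are those of every other non-superkey FD — the relation is in 3NF.

3NF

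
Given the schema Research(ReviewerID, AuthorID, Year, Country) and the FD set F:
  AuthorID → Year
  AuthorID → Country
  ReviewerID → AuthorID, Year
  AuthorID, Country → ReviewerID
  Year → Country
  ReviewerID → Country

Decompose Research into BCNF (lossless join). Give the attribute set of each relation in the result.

Candidate keys of the original relation: {AuthorID}, {ReviewerID}.
{AuthorID, Country, ReviewerID, Year}: {Year} determines {Country, Year} here but is not a superkey — split on Year → Country, giving {Country, Year} and {AuthorID, ReviewerID, Year}.
{Country, Year} has no BCNF violation.
{AuthorID, ReviewerID, Year} has no BCNF violation.

{AuthorID, ReviewerID, Year}; {Country, Year}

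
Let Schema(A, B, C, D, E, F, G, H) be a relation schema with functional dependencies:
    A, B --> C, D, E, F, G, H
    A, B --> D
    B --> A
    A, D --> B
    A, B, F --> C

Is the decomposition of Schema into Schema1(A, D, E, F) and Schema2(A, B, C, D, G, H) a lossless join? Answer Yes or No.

Common attributes: {A, D}; their closure is {A, B, C, D, E, F, G, H}.
Since Schema1 ⊆ {A, B, C, D, E, F, G, H}, the intersection is a superkey of Schema1; the decomposition is lossless.

Yes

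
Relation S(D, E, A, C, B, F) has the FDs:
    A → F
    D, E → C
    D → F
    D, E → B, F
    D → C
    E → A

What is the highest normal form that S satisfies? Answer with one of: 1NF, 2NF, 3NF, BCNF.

Candidate key: {D, E}. Prime attributes: {D, E}.
For A → F we have {A}⁺ = {A, F}; {A} is not a superkey, so BCNF fails.
A → F has non-prime {F} on the right and a non-superkey on the left, so 3NF fails.
Since {D} ⊂ {D, E} and {D}⁺ ⊇ {C, F} with {C, F} non-prime, there is a partial dependency; 2NF fails.

1NF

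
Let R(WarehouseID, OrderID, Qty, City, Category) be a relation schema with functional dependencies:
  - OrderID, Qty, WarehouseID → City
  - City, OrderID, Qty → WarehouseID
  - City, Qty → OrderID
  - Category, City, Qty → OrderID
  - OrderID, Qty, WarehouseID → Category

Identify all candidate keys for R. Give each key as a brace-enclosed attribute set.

{City, Qty}, {OrderID, Qty, WarehouseID}

{Qty} never appears on the right of any FD, so every key must include it.
{City, Qty} is a candidate key since {City, Qty}⁺ = {Category, City, OrderID, Qty, WarehouseID} covers every attribute.
{OrderID, Qty, WarehouseID} is a candidate key since {OrderID, Qty, WarehouseID}⁺ = {Category, City, OrderID, Qty, WarehouseID} covers every attribute.
These are minimal and exhaustive — every other superkey contains one of them.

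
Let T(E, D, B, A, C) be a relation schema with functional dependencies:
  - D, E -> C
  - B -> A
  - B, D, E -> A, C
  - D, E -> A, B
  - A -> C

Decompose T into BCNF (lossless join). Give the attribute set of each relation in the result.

{A, B}; {A, C}; {B, D, E}

Candidate key of the original relation: {D, E}.
{A, B, C, D, E}: {B} determines {A, B, C} here but is not a superkey — split on B -> A, C, giving {A, B, C} and {B, D, E}.
{A, B, C}: {A} determines {A, C} here but is not a superkey — split on A -> C, giving {A, C} and {A, B}.
{A, C} is in BCNF.
{A, B} is in BCNF.
{B, D, E} is in BCNF.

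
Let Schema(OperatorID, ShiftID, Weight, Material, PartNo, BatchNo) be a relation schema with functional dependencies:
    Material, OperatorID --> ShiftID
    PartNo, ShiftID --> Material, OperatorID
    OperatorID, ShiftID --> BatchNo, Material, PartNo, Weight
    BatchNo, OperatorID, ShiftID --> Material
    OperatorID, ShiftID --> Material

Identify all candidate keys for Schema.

{Material, OperatorID}⁺ = {BatchNo, Material, OperatorID, PartNo, ShiftID, Weight} — all of the relation — so {Material, OperatorID} is a candidate key.
{OperatorID, ShiftID}⁺ = {BatchNo, Material, OperatorID, PartNo, ShiftID, Weight} — all of the relation — so {OperatorID, ShiftID} is a candidate key.
{PartNo, ShiftID}⁺ = {BatchNo, Material, OperatorID, PartNo, ShiftID, Weight} — all of the relation — so {PartNo, ShiftID} is a candidate key.
Any other superkey properly contains one of these, so there are no further candidate keys.

{Material, OperatorID}, {OperatorID, ShiftID}, {PartNo, ShiftID}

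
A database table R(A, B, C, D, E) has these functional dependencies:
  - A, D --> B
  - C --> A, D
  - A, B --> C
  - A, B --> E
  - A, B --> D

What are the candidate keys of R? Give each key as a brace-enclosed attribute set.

{C}⁺ = {A, B, C, D, E}, which is every attribute, so {C} is a candidate key.
{A, B}⁺ = {A, B, C, D, E}, which is every attribute, so {A, B} is a candidate key.
{A, D}⁺ = {A, B, C, D, E}, which is every attribute, so {A, D} is a candidate key.
These are minimal and exhaustive — every other superkey contains one of them.

{A, B}, {A, D}, {C}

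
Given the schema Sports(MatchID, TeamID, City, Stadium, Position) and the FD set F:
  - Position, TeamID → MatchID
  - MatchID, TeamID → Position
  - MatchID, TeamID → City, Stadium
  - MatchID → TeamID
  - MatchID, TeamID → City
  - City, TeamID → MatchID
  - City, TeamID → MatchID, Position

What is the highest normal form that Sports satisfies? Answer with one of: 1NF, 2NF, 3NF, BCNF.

BCNF

Candidate keys: {City, TeamID}, {MatchID}, {Position, TeamID}. Prime attributes: {City, MatchID, Position, TeamID}.
Every FD has a superkey on the left, so the relation is in BCNF.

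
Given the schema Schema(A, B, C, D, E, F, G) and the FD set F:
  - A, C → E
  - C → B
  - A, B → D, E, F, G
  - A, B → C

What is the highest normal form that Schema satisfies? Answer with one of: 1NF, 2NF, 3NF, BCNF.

3NF

Candidate keys: {A, B}, {A, C}. Prime attributes: {A, B, C}.
For C → B we have {C}⁺ = {B, C}; {C} is not a superkey, so BCNF fails.
Its right-hand attributes {B} are all prime, as are those of every other non-superkey FD — the relation is in 3NF.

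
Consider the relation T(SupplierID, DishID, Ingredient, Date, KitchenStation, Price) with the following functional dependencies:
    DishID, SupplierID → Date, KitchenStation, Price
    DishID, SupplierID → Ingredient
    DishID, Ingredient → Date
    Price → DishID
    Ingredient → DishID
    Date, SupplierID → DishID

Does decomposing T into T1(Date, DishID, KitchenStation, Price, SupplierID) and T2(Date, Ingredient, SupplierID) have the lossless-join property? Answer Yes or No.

Yes

T1 ∩ T2 = {Date, SupplierID}; its closure under F is {Date, DishID, Ingredient, KitchenStation, Price, SupplierID}.
T1 is contained in that closure, so T1 ∩ T2 → T1 holds and the join is lossless.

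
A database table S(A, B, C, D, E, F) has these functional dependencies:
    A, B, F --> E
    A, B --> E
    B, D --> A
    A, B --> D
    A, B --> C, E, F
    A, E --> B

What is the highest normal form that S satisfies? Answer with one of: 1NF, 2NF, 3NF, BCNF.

Candidate keys: {A, B}, {A, E}, {B, D}. Prime attributes: {A, B, D, E}.
Each dependency's left side is a superkey — BCNF holds.

BCNF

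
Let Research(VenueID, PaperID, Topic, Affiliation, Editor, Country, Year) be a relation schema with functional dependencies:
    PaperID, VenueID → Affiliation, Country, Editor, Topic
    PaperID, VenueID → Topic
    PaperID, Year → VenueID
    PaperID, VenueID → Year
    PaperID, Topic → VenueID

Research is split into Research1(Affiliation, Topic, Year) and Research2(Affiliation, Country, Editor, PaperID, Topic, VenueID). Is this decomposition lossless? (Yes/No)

Research1 ∩ Research2 = {Affiliation, Topic}; its closure under F is {Affiliation, Topic}.
Neither Research1 nor Research2 is contained in that closure, so the decomposition is lossy.

No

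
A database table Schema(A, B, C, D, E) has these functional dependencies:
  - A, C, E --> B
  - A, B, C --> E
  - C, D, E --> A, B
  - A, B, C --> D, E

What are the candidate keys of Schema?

No FD produces {C}, so it must be in every candidate key.
{A, B, C} is a candidate key since {A, B, C}⁺ = {A, B, C, D, E} covers every attribute.
{A, C, E} is a candidate key since {A, C, E}⁺ = {A, B, C, D, E} covers every attribute.
{C, D, E} is a candidate key since {C, D, E}⁺ = {A, B, C, D, E} covers every attribute.
These are minimal and exhaustive — every other superkey contains one of them.

{A, B, C}, {A, C, E}, {C, D, E}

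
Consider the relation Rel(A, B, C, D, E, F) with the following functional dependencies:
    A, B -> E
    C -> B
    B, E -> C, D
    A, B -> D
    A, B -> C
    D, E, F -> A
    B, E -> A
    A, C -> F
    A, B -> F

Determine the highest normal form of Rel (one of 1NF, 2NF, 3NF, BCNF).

Candidate keys: {A, B}, {A, C}, {B, E}, {C, E}. Prime attributes: {A, B, C, E}.
C -> B breaks BCNF: {C}⁺ = {B, C}, so {C} is not a superkey.
Since {B} ⊆ prime attributes and every other non-superkey FD also has a prime right side, the schema is in 3NF.

3NF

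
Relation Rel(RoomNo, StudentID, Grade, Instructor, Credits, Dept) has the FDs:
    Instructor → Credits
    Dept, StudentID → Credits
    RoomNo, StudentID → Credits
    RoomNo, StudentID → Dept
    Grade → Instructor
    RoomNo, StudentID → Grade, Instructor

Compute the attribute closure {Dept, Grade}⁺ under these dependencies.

{Credits, Dept, Grade, Instructor}

Start with {Dept, Grade}.
Grade → Instructor applies; add {Instructor} → now {Dept, Grade, Instructor}.
Instructor → Credits applies; add {Credits} → now {Credits, Dept, Grade, Instructor}.
No further FD applies.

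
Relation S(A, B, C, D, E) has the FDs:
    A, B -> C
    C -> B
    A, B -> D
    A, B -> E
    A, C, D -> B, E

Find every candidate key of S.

{A, B}, {A, C}

No FD produces {A}, so it must be in every candidate key.
{A, B}⁺ = {A, B, C, D, E}, which is every attribute, so {A, B} is a candidate key.
{A, C}⁺ = {A, B, C, D, E}, which is every attribute, so {A, C} is a candidate key.
These are minimal and exhaustive — every other superkey contains one of them.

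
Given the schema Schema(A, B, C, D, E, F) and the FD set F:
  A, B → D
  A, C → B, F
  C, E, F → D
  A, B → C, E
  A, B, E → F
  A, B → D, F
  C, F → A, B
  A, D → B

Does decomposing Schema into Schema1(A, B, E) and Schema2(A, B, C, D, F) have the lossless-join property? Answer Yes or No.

Yes

The shared attributes are {A, B} and {A, B}⁺ = {A, B, C, D, E, F}.
Schema1 is contained in that closure, so Schema1 ∩ Schema2 → Schema1 holds and the join is lossless.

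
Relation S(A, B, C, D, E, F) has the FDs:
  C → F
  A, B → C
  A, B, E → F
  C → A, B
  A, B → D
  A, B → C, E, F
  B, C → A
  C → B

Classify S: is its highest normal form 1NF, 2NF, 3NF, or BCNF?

BCNF

Candidate keys: {A, B}, {C}. Prime attributes: {A, B, C}.
Every FD has a superkey on the left, so the relation is in BCNF.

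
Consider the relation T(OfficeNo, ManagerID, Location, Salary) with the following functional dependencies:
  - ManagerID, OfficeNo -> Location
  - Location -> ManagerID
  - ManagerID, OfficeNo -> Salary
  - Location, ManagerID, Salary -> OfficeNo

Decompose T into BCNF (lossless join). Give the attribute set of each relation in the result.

Candidate keys of the original relation: {Location, OfficeNo}, {Location, Salary}, {ManagerID, OfficeNo}.
In {Location, ManagerID, OfficeNo, Salary}, {Location} is not a superkey ({Location}⁺ restricted to this set is {Location, ManagerID}), so split on Location -> ManagerID into {Location, ManagerID} and {Location, OfficeNo, Salary}.
{Location, ManagerID} is in BCNF.
{Location, OfficeNo, Salary} is in BCNF.

{Location, ManagerID}; {Location, OfficeNo, Salary}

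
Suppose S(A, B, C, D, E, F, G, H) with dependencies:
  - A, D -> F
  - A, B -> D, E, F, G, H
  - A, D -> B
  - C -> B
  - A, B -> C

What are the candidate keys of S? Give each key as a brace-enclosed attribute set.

{A, B}, {A, C}, {A, D}

{A} never appears on the right of any FD, so every key must include it.
{A, B} is a candidate key since {A, B}⁺ = {A, B, C, D, E, F, G, H} covers every attribute.
{A, C} is a candidate key since {A, C}⁺ = {A, B, C, D, E, F, G, H} covers every attribute.
{A, D} is a candidate key since {A, D}⁺ = {A, B, C, D, E, F, G, H} covers every attribute.
These are minimal and exhaustive — every other superkey contains one of them.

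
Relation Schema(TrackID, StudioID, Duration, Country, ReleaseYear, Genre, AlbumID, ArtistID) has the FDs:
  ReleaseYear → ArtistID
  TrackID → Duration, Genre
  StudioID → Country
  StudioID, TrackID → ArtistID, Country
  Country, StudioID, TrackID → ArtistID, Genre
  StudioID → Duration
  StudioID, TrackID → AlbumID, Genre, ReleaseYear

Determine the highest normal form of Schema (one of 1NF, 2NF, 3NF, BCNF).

Candidate key: {StudioID, TrackID}. Prime attributes: {StudioID, TrackID}.
ReleaseYear → ArtistID: {ReleaseYear}⁺ = {ArtistID, ReleaseYear}, which is not all of the attributes, so the left side is not a superkey — BCNF is violated.
ReleaseYear → ArtistID has non-prime {ArtistID} on the right and a non-superkey on the left, so 3NF fails.
{StudioID} is a proper subset of the key {StudioID, TrackID}, and {StudioID}⁺ contains the non-prime attributes {Country, Duration} — a partial dependency, so 2NF is violated.

1NF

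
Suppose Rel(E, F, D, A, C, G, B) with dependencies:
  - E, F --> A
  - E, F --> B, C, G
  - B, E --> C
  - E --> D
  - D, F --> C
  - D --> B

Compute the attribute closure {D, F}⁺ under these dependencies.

Start with {D, F}.
D, F --> C applies; add {C} → now {C, D, F}.
D --> B applies; add {B} → now {B, C, D, F}.
No further FD applies.

{B, C, D, F}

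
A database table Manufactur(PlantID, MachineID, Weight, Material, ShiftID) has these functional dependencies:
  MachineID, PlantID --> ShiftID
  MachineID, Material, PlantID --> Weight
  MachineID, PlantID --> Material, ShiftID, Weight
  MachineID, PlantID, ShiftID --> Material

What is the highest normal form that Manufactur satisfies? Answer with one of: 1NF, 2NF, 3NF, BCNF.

Candidate key: {MachineID, PlantID}. Prime attributes: {MachineID, PlantID}.
The left-hand side of every FD is a superkey, so BCNF is satisfied.

BCNF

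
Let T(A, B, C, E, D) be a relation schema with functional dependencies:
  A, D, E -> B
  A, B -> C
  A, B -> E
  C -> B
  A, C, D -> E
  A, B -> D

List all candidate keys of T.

No FD produces {A}, so it must be in every candidate key.
{A, B}⁺ = {A, B, C, D, E}, which is every attribute, so {A, B} is a candidate key.
{A, C}⁺ = {A, B, C, D, E}, which is every attribute, so {A, C} is a candidate key.
{A, D, E}⁺ = {A, B, C, D, E}, which is every attribute, so {A, D, E} is a candidate key.
Any other superkey properly contains one of these, so there are no further candidate keys.

{A, B}, {A, C}, {A, D, E}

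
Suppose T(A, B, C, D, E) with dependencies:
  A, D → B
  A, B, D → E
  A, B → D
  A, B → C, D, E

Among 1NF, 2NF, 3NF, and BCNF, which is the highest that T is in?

BCNF

Candidate keys: {A, B}, {A, D}. Prime attributes: {A, B, D}.
Every FD has a superkey on the left, so the relation is in BCNF.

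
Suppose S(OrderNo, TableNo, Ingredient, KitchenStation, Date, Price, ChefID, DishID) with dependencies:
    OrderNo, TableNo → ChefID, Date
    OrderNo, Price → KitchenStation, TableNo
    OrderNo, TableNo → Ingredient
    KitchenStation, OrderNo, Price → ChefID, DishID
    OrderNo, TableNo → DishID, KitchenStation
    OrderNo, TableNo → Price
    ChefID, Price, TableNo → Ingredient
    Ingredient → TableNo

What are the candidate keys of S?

{Ingredient, OrderNo}, {OrderNo, Price}, {OrderNo, TableNo}

Attributes never on any right-hand side: {OrderNo} — every candidate key must contain it.
{Ingredient, OrderNo}⁺ = {ChefID, Date, DishID, Ingredient, KitchenStation, OrderNo, Price, TableNo} — all of the relation — so {Ingredient, OrderNo} is a candidate key.
{OrderNo, Price}⁺ = {ChefID, Date, DishID, Ingredient, KitchenStation, OrderNo, Price, TableNo} — all of the relation — so {OrderNo, Price} is a candidate key.
{OrderNo, TableNo}⁺ = {ChefID, Date, DishID, Ingredient, KitchenStation, OrderNo, Price, TableNo} — all of the relation — so {OrderNo, TableNo} is a candidate key.
Any other superkey properly contains one of these, so there are no further candidate keys.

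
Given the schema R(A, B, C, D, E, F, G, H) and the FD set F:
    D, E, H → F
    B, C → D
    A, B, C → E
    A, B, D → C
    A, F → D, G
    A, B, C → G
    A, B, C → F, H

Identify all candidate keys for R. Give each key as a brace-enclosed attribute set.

{A, B, C}, {A, B, D}, {A, B, F}

{A, B} never appear on the right of any FD, so every key must include all of them.
{A, B, C} is a candidate key since {A, B, C}⁺ = {A, B, C, D, E, F, G, H} covers every attribute.
{A, B, D} is a candidate key since {A, B, D}⁺ = {A, B, C, D, E, F, G, H} covers every attribute.
{A, B, F} is a candidate key since {A, B, F}⁺ = {A, B, C, D, E, F, G, H} covers every attribute.
No proper subset of any of these is a key, and no other minimal superkey exists.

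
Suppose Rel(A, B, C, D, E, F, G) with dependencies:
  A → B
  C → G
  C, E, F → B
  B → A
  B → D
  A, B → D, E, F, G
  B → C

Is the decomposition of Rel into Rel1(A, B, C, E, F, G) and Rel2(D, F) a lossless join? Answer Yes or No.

No

The shared attributes are {F} and {F}⁺ = {F}.
Neither Rel1 nor Rel2 is contained in that closure, so the decomposition is lossy.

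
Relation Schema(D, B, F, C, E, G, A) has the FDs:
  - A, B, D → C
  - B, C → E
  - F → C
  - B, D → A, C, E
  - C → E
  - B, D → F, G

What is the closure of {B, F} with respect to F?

Start with {B, F}.
F → C applies; add {C} → now {B, C, F}.
C → E applies; add {E} → now {B, C, E, F}.
No further FD applies.

{B, C, E, F}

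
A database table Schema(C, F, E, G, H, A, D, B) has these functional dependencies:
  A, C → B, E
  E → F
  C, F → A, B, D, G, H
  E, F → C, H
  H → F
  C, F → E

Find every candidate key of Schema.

{E}⁺ = {A, B, C, D, E, F, G, H}, which is every attribute, so {E} is a candidate key.
{A, C}⁺ = {A, B, C, D, E, F, G, H}, which is every attribute, so {A, C} is a candidate key.
{C, F}⁺ = {A, B, C, D, E, F, G, H}, which is every attribute, so {C, F} is a candidate key.
{C, H}⁺ = {A, B, C, D, E, F, G, H}, which is every attribute, so {C, H} is a candidate key.
These are minimal and exhaustive — every other superkey contains one of them.

{A, C}, {C, F}, {C, H}, {E}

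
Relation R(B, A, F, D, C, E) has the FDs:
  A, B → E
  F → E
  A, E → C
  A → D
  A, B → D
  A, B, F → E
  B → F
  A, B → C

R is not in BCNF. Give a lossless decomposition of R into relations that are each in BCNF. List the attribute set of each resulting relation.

Candidate key of the original relation: {A, B}.
{A, B, C, D, E, F}: {F} determines {E, F} here but is not a superkey — split on F → E, giving {E, F} and {A, B, C, D, F}.
{E, F} is in BCNF.
{A, B, C, D, F}: {A} determines {A, D} here but is not a superkey — split on A → D, giving {A, D} and {A, B, C, F}.
{A, D} is in BCNF.
{A, B, C, F}: {B} determines {B, F} here but is not a superkey — split on B → F, giving {B, F} and {A, B, C}.
{B, F} is in BCNF.
{A, B, C} is in BCNF.

{A, B, C}; {A, D}; {B, F}; {E, F}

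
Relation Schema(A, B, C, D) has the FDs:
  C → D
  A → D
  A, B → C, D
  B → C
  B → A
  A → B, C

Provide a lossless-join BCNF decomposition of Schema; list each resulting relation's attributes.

{A, B, C}; {C, D}

Candidate keys of the original relation: {A}, {B}.
{A, B, C, D}: {C} determines {C, D} here but is not a superkey — split on C → D, giving {C, D} and {A, B, C}.
{C, D} has no BCNF violation.
{A, B, C} has no BCNF violation.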